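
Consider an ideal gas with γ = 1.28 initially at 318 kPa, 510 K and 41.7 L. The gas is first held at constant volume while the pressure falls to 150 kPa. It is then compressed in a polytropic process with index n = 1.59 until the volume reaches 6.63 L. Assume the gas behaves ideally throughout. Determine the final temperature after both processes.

n = P₁V₁/(RT₁) = 318×41.7/(8.314×510) = 3.13 mol.
Step 1 — Isochoric: V stays 41.7 L; P/T = const ⇒ T₂ = 241 K, P₂ = 150 kPa.
W = 0 (no volume change).
ΔU = nCvΔT = 3.13×29.7×(241−510) = -25000 J.
Q = ΔU = -25000 J.
State after step 1: P = 150 kPa, V = 41.7 L, T = 241 K.
Step 2 — Polytropic n=1.59: T₂ = T₁(V₁/V₂)^(n−1) = 241×(6.29)^0.59 = 712 K; P₂ = P₁(V₁/V₂)^n = 2790 kPa.
W = (P₁V₁−P₂V₂)/(n−1) = (150×41.7−2790×6.63)/0.59 = -20800 J.
ΔU = nCvΔT = 3.13×29.7×(712−241) = 43800 J.
Q = ΔU + W = 23000 J.
Net over both steps: W = -20800 J, Q = -2020 J, ΔU = 18700 J.

712 K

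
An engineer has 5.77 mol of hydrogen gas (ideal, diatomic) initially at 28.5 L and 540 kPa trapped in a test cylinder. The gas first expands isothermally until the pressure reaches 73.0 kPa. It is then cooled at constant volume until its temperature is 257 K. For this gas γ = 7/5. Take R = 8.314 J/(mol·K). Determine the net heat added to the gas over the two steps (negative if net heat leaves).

T₁ = P₁V₁/(nR) = 540×28.5/(5.77×8.314) = 321 K.
Step 1 — Isothermal: T stays 321 K; PV = const ⇒ V₂ = 211 L, P₂ = 73.0 kPa.
ΔU = 0 (ideal gas, T constant).
W = nRT ln(V₂/V₁) = 5.77×8.314×321×ln(7.40) = 30800 J.
Q = ΔU + W = 30800 J.
State after step 1: P = 73.0 kPa, V = 211 L, T = 321 K.
Step 2 — Isochoric: V stays 211 L; P/T = const ⇒ T₂ = 257 K, P₂ = 58.5 kPa.
W = 0 (no volume change).
ΔU = nCvΔT = 5.77×20.8×(257−321) = -7650 J.
Q = ΔU = -7650 J.
Net over both steps: W = 30800 J, Q = 23100 J, ΔU = -7650 J.

23100 J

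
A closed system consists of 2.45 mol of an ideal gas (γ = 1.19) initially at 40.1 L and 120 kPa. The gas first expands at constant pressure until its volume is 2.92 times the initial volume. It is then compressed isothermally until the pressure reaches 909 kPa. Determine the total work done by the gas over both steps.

T₁ = P₁V₁/(nR) = 120×40.1/(2.45×8.314) = 236 K.
Step 1 — Isobaric: P stays 120 kPa; V/T = const ⇒ T₂ = 690 K, V₂ = 117 L.
W = PΔV = 120×(117−40.1) kPa·L = 9240 J.
ΔU = nCvΔT = 2.45×43.8×(690−236) = 48600 J.
Q = ΔU + W = nCpΔT = 57900 J.
State after step 1: P = 120 kPa, V = 117 L, T = 690 K.
Step 2 — Isothermal: T stays 690 K; PV = const ⇒ V₂ = 15.5 L, P₂ = 909 kPa.
ΔU = 0 (ideal gas, T constant).
W = nRT ln(V₂/V₁) = 2.45×8.314×690×ln(0.132) = -28500 J.
Q = ΔU + W = -28500 J.
Net over both steps: W = -19200 J, Q = 29400 J, ΔU = 48600 J.

-19200 J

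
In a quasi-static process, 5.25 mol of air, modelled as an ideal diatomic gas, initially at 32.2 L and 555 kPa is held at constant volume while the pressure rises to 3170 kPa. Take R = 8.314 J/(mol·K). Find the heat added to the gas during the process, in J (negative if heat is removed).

T₁ = P₁V₁/(nR) = 555×32.2/(5.25×8.314) = 409 K.
Isochoric: V stays 32.2 L; P/T = const ⇒ T₂ = 2340 K, P₂ = 3170 kPa.
W = 0 (no volume change).
ΔU = nCvΔT = 5.25×20.8×(2340−409) = 211000 J.
Q = ΔU = 211000 J.

211000 J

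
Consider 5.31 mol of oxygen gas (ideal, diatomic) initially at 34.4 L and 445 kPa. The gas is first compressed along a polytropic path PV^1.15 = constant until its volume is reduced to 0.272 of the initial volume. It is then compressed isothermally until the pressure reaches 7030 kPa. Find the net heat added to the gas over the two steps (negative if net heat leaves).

-37300 J

T₁ = P₁V₁/(nR) = 445×34.4/(5.31×8.314) = 347 K.
Step 1 — Polytropic n=1.15: T₂ = T₁(V₁/V₂)^(n−1) = 347×(3.68)^0.15 = 422 K; P₂ = P₁(V₁/V₂)^n = 1990 kPa.
W = (P₁V₁−P₂V₂)/(n−1) = (445×34.4−1990×9.36)/0.15 = -22000 J.
ΔU = nCvΔT = 5.31×20.8×(422−347) = 8250 J.
Q = ΔU + W = -13800 J.
State after step 1: P = 1990 kPa, V = 9.36 L, T = 422 K.
Step 2 — Isothermal: T stays 422 K; PV = const ⇒ V₂ = 2.65 L, P₂ = 7030 kPa.
ΔU = 0 (ideal gas, T constant).
W = nRT ln(V₂/V₁) = 5.31×8.314×422×ln(0.283) = -23500 J.
Q = ΔU + W = -23500 J.
Net over both steps: W = -45500 J, Q = -37300 J, ΔU = 8250 J.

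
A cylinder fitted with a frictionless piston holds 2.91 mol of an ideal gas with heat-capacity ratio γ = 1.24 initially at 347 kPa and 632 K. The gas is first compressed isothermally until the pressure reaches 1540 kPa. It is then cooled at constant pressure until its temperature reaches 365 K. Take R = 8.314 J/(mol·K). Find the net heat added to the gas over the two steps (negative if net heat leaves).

V₁ = nRT₁/P₁ = 2.91×8.314×632/347 = 44.1 L.
Step 1 — Isothermal: T stays 632 K; PV = const ⇒ V₂ = 9.93 L, P₂ = 1540 kPa.
ΔU = 0 (ideal gas, T constant).
W = nRT ln(V₂/V₁) = 2.91×8.314×632×ln(0.225) = -22800 J.
Q = ΔU + W = -22800 J.
State after step 1: P = 1540 kPa, V = 9.93 L, T = 632 K.
Step 2 — Isobaric: P stays 1540 kPa; V/T = const ⇒ T₂ = 365 K, V₂ = 5.73 L.
W = PΔV = 1540×(5.73−9.93) kPa·L = -6460 J.
ΔU = nCvΔT = 2.91×34.6×(365−632) = -26900 J.
Q = ΔU + W = nCpΔT = -33400 J.
Net over both steps: W = -29200 J, Q = -56200 J, ΔU = -26900 J.

-56200 J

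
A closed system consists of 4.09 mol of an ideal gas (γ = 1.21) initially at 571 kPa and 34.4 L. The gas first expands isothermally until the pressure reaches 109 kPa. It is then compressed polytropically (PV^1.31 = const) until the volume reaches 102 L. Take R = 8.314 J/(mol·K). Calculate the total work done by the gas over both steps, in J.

20300 J

T₁ = P₁V₁/(nR) = 571×34.4/(4.09×8.314) = 578 K.
Step 1 — Isothermal: T stays 578 K; PV = const ⇒ V₂ = 180 L, P₂ = 109 kPa.
ΔU = 0 (ideal gas, T constant).
W = nRT ln(V₂/V₁) = 4.09×8.314×578×ln(5.24) = 32500 J.
Q = ΔU + W = 32500 J.
State after step 1: P = 109 kPa, V = 180 L, T = 578 K.
Step 2 — Polytropic n=1.31: T₂ = T₁(V₁/V₂)^(n−1) = 578×(1.77)^0.31 = 689 K; P₂ = P₁(V₁/V₂)^n = 230 kPa.
W = (P₁V₁−P₂V₂)/(n−1) = (109×180−230×102)/0.31 = -12200 J.
ΔU = nCvΔT = 4.09×39.6×(689−578) = 18000 J.
Q = ΔU + W = 5820 J.
Net over both steps: W = 20300 J, Q = 38400 J, ΔU = 18000 J.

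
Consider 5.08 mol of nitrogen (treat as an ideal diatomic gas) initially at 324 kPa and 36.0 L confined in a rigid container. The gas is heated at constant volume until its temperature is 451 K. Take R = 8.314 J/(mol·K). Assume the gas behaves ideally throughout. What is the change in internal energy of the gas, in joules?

18500 J

T₁ = P₁V₁/(nR) = 324×36.0/(5.08×8.314) = 276 K.
Isochoric: V stays 36.0 L; P/T = const ⇒ T₂ = 451 K, P₂ = 529 kPa.
For an ideal gas ΔU = nCvΔT with Cv = (5/2)R = 20.8 J/(mol·K).
ΔU = 5.08×20.8×(451−276) = 18500 J.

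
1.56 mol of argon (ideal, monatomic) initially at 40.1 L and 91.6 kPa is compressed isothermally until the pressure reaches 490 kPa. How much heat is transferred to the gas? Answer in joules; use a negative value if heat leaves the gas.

-6160 J

T₁ = P₁V₁/(nR) = 91.6×40.1/(1.56×8.314) = 283 K.
Isothermal: T stays 283 K; PV = const ⇒ V₂ = 7.50 L, P₂ = 490 kPa.
ΔU = 0 (ideal gas, T constant).
W = nRT ln(V₂/V₁) = 1.56×8.314×283×ln(0.187) = -6160 J.
Q = ΔU + W = -6160 J.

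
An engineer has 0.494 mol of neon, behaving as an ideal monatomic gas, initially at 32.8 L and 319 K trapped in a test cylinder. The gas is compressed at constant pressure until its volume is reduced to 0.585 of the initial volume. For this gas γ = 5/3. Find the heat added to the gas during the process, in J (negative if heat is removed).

-1360 J

P₁ = nRT₁/V₁ = 0.494×8.314×319/32.8 = 39.9 kPa.
Isobaric: P stays 39.9 kPa; V/T = const ⇒ T₂ = 187 K, V₂ = 19.2 L.
W = PΔV = 39.9×(19.2−32.8) kPa·L = -544 J.
ΔU = nCvΔT = 0.494×12.5×(187−319) = -816 J.
Q = ΔU + W = nCpΔT = -1360 J.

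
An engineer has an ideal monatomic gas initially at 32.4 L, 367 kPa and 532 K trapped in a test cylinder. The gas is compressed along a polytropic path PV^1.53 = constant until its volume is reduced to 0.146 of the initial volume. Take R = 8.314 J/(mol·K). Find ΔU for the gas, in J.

n = P₁V₁/(RT₁) = 367×32.4/(8.314×532) = 2.69 mol.
Polytropic n=1.53: T₂ = T₁(V₁/V₂)^(n−1) = 532×(6.85)^0.53 = 1480 K; P₂ = P₁(V₁/V₂)^n = 6970 kPa.
For an ideal gas ΔU = nCvΔT with Cv = (3/2)R = 12.5 J/(mol·K).
ΔU = 2.69×12.5×(1480−532) = 31600 J.

31600 J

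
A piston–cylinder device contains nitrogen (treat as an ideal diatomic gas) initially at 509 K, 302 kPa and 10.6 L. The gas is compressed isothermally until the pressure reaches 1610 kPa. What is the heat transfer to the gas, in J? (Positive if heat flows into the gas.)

n = P₁V₁/(RT₁) = 302×10.6/(8.314×509) = 0.756 mol.
Isothermal: T stays 509 K; PV = const ⇒ V₂ = 1.99 L, P₂ = 1610 kPa.
ΔU = 0 (ideal gas, T constant).
W = nRT ln(V₂/V₁) = 0.756×8.314×509×ln(0.188) = -5360 J.
Q = ΔU + W = -5360 J.

-5360 J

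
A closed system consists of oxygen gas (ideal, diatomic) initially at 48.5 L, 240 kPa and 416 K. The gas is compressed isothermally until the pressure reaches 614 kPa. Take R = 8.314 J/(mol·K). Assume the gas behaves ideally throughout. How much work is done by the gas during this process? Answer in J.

-10900 J

n = P₁V₁/(RT₁) = 240×48.5/(8.314×416) = 3.37 mol.
Isothermal: T stays 416 K; PV = const ⇒ V₂ = 19.0 L, P₂ = 614 kPa.
W = nRT ln(V₂/V₁) = 3.37×8.314×416×ln(0.391) = -10900 J.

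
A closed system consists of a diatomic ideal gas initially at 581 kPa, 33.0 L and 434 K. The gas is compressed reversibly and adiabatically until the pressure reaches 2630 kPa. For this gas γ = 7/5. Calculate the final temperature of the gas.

668 K

Adiabatic: T₂/T₁ = (P₂/P₁)^((γ−1)/γ) ⇒ T₂ = 434×(4.53)^0.286 = 668 K; V₂ = 11.2 L.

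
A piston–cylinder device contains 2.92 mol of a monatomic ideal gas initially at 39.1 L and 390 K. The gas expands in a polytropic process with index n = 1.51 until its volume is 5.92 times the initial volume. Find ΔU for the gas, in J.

-8470 J

P₁ = nRT₁/V₁ = 2.92×8.314×390/39.1 = 242 kPa.
Polytropic n=1.51: T₂ = T₁(V₁/V₂)^(n−1) = 390×(0.169)^0.51 = 157 K; P₂ = P₁(V₁/V₂)^n = 16.5 kPa.
For an ideal gas ΔU = nCvΔT with Cv = (3/2)R = 12.5 J/(mol·K).
ΔU = 2.92×12.5×(157−390) = -8470 J.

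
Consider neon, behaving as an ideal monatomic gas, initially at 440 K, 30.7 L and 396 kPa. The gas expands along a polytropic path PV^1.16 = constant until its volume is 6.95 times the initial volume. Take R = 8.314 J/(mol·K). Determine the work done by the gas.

20300 J

n = P₁V₁/(RT₁) = 396×30.7/(8.314×440) = 3.32 mol.
Polytropic n=1.16: T₂ = T₁(V₁/V₂)^(n−1) = 440×(0.144)^0.16 = 323 K; P₂ = P₁(V₁/V₂)^n = 41.8 kPa.
W = (P₁V₁−P₂V₂)/(n−1) = (396×30.7−41.8×213)/0.16 = 20300 J.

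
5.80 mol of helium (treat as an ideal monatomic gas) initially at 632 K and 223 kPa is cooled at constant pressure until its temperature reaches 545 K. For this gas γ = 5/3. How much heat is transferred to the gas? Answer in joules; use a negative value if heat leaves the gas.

-10500 J

V₁ = nRT₁/P₁ = 5.80×8.314×632/223 = 137 L.
Isobaric: P stays 223 kPa; V/T = const ⇒ T₂ = 545 K, V₂ = 118 L.
W = PΔV = 223×(118−137) kPa·L = -4200 J.
ΔU = nCvΔT = 5.80×12.5×(545−632) = -6290 J.
Q = ΔU + W = nCpΔT = -10500 J.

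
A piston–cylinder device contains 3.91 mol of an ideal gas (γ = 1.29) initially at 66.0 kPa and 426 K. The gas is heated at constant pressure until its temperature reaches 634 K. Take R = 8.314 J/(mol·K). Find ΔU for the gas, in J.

V₁ = nRT₁/P₁ = 3.91×8.314×426/66.0 = 210 L.
Isobaric: P stays 66.0 kPa; V/T = const ⇒ T₂ = 634 K, V₂ = 312 L.
For an ideal gas ΔU = nCvΔT with Cv = R/(γ−1) = 28.7 J/(mol·K).
ΔU = 3.91×28.7×(634−426) = 23300 J.

23300 J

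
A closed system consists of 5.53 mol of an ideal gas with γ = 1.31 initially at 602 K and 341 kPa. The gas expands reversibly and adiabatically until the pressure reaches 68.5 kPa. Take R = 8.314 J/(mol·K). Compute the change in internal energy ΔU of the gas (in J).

V₁ = nRT₁/P₁ = 5.53×8.314×602/341 = 81.2 L.
Adiabatic: T₂/T₁ = (P₂/P₁)^((γ−1)/γ) ⇒ T₂ = 602×(0.201)^0.237 = 412 K; V₂ = 276 L.
For an ideal gas ΔU = nCvΔT with Cv = R/(γ−1) = 26.8 J/(mol·K).
ΔU = 5.53×26.8×(412−602) = -28200 J.

-28200 J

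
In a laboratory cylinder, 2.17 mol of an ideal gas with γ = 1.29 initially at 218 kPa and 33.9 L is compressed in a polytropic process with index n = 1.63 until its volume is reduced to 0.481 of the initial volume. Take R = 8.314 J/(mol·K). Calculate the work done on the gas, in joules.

6870 J

T₁ = P₁V₁/(nR) = 218×33.9/(2.17×8.314) = 410 K.
Polytropic n=1.63: T₂ = T₁(V₁/V₂)^(n−1) = 410×(2.08)^0.63 = 650 K; P₂ = P₁(V₁/V₂)^n = 719 kPa.
W = (P₁V₁−P₂V₂)/(n−1) = (218×33.9−719×16.3)/0.63 = -6870 J.
Work done on the gas = −W_by = 6870 J.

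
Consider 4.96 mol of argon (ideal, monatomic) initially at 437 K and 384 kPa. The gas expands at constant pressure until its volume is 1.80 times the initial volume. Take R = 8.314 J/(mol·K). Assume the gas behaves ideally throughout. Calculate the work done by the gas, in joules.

14400 J

V₁ = nRT₁/P₁ = 4.96×8.314×437/384 = 46.9 L.
Isobaric: P stays 384 kPa; V/T = const ⇒ T₂ = 787 K, V₂ = 84.5 L.
W = PΔV = 384×(84.5−46.9) kPa·L = 14400 J.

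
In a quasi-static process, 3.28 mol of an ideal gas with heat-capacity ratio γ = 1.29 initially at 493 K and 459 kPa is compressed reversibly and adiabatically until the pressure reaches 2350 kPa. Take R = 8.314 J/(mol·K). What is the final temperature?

712 K

V₁ = nRT₁/P₁ = 3.28×8.314×493/459 = 29.3 L.
Adiabatic: T₂/T₁ = (P₂/P₁)^((γ−1)/γ) ⇒ T₂ = 493×(5.12)^0.225 = 712 K; V₂ = 8.26 L.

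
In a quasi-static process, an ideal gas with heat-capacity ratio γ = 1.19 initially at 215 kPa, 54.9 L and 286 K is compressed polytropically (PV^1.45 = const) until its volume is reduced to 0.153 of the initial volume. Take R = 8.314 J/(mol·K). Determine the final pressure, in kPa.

Polytropic n=1.45: T₂ = T₁(V₁/V₂)^(n−1) = 286×(6.54)^0.45 = 666 K; P₂ = P₁(V₁/V₂)^n = 3270 kPa.

3270 kPa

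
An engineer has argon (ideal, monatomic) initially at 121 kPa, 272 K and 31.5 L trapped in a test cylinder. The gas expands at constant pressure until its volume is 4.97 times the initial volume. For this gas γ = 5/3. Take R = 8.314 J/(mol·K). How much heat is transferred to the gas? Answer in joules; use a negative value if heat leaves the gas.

n = P₁V₁/(RT₁) = 121×31.5/(8.314×272) = 1.69 mol.
Isobaric: P stays 121 kPa; V/T = const ⇒ T₂ = 1350 K, V₂ = 157 L.
W = PΔV = 121×(157−31.5) kPa·L = 15100 J.
ΔU = nCvΔT = 1.69×12.5×(1350−272) = 22700 J.
Q = ΔU + W = nCpΔT = 37800 J.

37800 J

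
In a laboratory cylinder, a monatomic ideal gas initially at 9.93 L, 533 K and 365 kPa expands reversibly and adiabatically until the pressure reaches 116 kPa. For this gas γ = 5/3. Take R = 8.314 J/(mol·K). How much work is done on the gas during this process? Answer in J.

-2000 J

n = P₁V₁/(RT₁) = 365×9.93/(8.314×533) = 0.818 mol.
Adiabatic: T₂/T₁ = (P₂/P₁)^((γ−1)/γ) ⇒ T₂ = 533×(0.318)^0.400 = 337 K; V₂ = 19.8 L.
ΔU = nCvΔT = 0.818×12.5×(337−533) = -2000 J.
Q = 0 for an adiabatic process, so W = −ΔU = 2000 J.
Work done on the gas = −W_by = -2000 J.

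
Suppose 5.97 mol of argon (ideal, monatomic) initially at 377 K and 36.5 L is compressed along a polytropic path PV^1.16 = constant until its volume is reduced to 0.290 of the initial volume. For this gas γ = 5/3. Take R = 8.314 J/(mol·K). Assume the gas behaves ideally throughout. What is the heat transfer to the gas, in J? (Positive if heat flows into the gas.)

-19500 J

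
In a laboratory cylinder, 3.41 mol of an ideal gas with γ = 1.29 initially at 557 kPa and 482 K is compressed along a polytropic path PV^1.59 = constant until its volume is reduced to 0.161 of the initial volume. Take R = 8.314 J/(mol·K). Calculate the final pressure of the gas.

V₁ = nRT₁/P₁ = 3.41×8.314×482/557 = 24.5 L.
Polytropic n=1.59: T₂ = T₁(V₁/V₂)^(n−1) = 482×(6.21)^0.59 = 1420 K; P₂ = P₁(V₁/V₂)^n = 10200 kPa.

10200 kPa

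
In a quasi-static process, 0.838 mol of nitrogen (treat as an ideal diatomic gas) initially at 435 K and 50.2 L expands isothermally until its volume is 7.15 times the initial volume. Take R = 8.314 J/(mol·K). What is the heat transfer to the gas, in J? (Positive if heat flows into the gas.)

5960 J

P₁ = nRT₁/V₁ = 0.838×8.314×435/50.2 = 60.4 kPa.
Isothermal: T stays 435 K; PV = const ⇒ V₂ = 359 L, P₂ = 8.44 kPa.
ΔU = 0 (ideal gas, T constant).
W = nRT ln(V₂/V₁) = 0.838×8.314×435×ln(7.15) = 5960 J.
Q = ΔU + W = 5960 J.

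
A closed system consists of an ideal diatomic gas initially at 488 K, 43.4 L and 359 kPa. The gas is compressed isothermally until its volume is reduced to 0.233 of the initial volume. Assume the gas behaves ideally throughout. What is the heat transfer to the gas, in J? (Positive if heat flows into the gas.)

n = P₁V₁/(RT₁) = 359×43.4/(8.314×488) = 3.84 mol.
Isothermal: T stays 488 K; PV = const ⇒ V₂ = 10.1 L, P₂ = 1540 kPa.
ΔU = 0 (ideal gas, T constant).
W = nRT ln(V₂/V₁) = 3.84×8.314×488×ln(0.233) = -22700 J.
Q = ΔU + W = -22700 J.

-22700 J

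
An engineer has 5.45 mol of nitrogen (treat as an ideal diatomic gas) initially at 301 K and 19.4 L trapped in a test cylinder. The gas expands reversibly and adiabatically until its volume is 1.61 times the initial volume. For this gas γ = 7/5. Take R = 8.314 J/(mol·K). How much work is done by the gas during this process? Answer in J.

5910 J

P₁ = nRT₁/V₁ = 5.45×8.314×301/19.4 = 703 kPa.
Adiabatic: TV^(γ−1) = const ⇒ T₂ = 301×(0.621)^0.400 = 249 K; PV^γ = const ⇒ P₂ = 361 kPa.
ΔU = nCvΔT = 5.45×20.8×(249−301) = -5910 J.
Q = 0 for an adiabatic process, so W = −ΔU = 5910 J.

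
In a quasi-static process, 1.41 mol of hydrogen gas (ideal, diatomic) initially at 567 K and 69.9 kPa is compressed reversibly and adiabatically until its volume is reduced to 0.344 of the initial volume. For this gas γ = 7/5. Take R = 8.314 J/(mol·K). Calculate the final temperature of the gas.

V₁ = nRT₁/P₁ = 1.41×8.314×567/69.9 = 95.1 L.
Adiabatic: TV^(γ−1) = const ⇒ T₂ = 567×(2.91)^0.400 = 869 K; PV^γ = const ⇒ P₂ = 311 kPa.

869 K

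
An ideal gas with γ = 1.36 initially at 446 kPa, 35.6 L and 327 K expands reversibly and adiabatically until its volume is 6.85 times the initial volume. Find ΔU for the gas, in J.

-22000 J

n = P₁V₁/(RT₁) = 446×35.6/(8.314×327) = 5.84 mol.
Adiabatic: TV^(γ−1) = const ⇒ T₂ = 327×(0.146)^0.360 = 164 K; PV^γ = const ⇒ P₂ = 32.6 kPa.
For an ideal gas ΔU = nCvΔT with Cv = R/(γ−1) = 23.1 J/(mol·K).
ΔU = 5.84×23.1×(164−327) = -22000 J.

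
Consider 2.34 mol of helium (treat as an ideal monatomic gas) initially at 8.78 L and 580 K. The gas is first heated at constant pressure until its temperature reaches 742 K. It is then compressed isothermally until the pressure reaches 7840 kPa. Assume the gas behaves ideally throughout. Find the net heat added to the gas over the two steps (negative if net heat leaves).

-18200 J

P₁ = nRT₁/V₁ = 2.34×8.314×580/8.78 = 1290 kPa.
Step 1 — Isobaric: P stays 1290 kPa; V/T = const ⇒ T₂ = 742 K, V₂ = 11.2 L.
W = PΔV = 1290×(11.2−8.78) kPa·L = 3150 J.
ΔU = nCvΔT = 2.34×12.5×(742−580) = 4730 J.
Q = ΔU + W = nCpΔT = 7880 J.
State after step 1: P = 1290 kPa, V = 11.2 L, T = 742 K.
Step 2 — Isothermal: T stays 742 K; PV = const ⇒ V₂ = 1.84 L, P₂ = 7840 kPa.
ΔU = 0 (ideal gas, T constant).
W = nRT ln(V₂/V₁) = 2.34×8.314×742×ln(0.164) = -26100 J.
Q = ΔU + W = -26100 J.
Net over both steps: W = -23000 J, Q = -18200 J, ΔU = 4730 J.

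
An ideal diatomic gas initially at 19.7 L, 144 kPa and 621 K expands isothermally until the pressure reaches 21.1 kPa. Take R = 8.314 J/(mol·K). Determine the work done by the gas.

5450 J

n = P₁V₁/(RT₁) = 144×19.7/(8.314×621) = 0.549 mol.
Isothermal: T stays 621 K; PV = const ⇒ V₂ = 134 L, P₂ = 21.1 kPa.
W = nRT ln(V₂/V₁) = 0.549×8.314×621×ln(6.82) = 5450 J.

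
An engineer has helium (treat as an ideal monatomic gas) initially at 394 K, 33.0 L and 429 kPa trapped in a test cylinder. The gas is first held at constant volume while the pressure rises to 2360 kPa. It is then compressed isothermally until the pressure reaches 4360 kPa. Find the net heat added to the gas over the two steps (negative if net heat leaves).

47800 J

n = P₁V₁/(RT₁) = 429×33.0/(8.314×394) = 4.32 mol.
Step 1 — Isochoric: V stays 33.0 L; P/T = const ⇒ T₂ = 2170 K, P₂ = 2360 kPa.
W = 0 (no volume change).
ΔU = nCvΔT = 4.32×12.5×(2170−394) = 95600 J.
Q = ΔU = 95600 J.
State after step 1: P = 2360 kPa, V = 33.0 L, T = 2170 K.
Step 2 — Isothermal: T stays 2170 K; PV = const ⇒ V₂ = 17.9 L, P₂ = 4360 kPa.
ΔU = 0 (ideal gas, T constant).
W = nRT ln(V₂/V₁) = 4.32×8.314×2170×ln(0.541) = -47800 J.
Q = ΔU + W = -47800 J.
Net over both steps: W = -47800 J, Q = 47800 J, ΔU = 95600 J.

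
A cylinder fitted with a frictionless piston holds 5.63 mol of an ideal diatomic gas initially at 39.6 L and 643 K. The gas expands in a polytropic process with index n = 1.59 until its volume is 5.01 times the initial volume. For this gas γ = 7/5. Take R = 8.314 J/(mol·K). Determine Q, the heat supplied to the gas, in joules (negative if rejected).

-14900 J

P₁ = nRT₁/V₁ = 5.63×8.314×643/39.6 = 760 kPa.
Polytropic n=1.59: T₂ = T₁(V₁/V₂)^(n−1) = 643×(0.200)^0.59 = 248 K; P₂ = P₁(V₁/V₂)^n = 58.6 kPa.
W = (P₁V₁−P₂V₂)/(n−1) = (760×39.6−58.6×198)/0.59 = 31300 J.
ΔU = nCvΔT = 5.63×20.8×(248−643) = -46200 J.
Q = ΔU + W = -14900 J.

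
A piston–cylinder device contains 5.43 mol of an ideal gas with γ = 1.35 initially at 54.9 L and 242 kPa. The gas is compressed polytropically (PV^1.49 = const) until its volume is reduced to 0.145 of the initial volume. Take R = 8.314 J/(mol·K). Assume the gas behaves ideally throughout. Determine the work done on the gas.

42700 J

T₁ = P₁V₁/(nR) = 242×54.9/(5.43×8.314) = 294 K.
Polytropic n=1.49: T₂ = T₁(V₁/V₂)^(n−1) = 294×(6.90)^0.49 = 758 K; P₂ = P₁(V₁/V₂)^n = 4300 kPa.
W = (P₁V₁−P₂V₂)/(n−1) = (242×54.9−4300×7.96)/0.49 = -42700 J.
Work done on the gas = −W_by = 42700 J.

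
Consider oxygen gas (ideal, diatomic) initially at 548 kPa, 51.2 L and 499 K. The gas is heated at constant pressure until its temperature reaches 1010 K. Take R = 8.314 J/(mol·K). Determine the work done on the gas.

-28700 J

n = P₁V₁/(RT₁) = 548×51.2/(8.314×499) = 6.76 mol.
Isobaric: P stays 548 kPa; V/T = const ⇒ T₂ = 1010 K, V₂ = 104 L.
W = PΔV = 548×(104−51.2) kPa·L = 28700 J.
Work done on the gas = −W_by = -28700 J.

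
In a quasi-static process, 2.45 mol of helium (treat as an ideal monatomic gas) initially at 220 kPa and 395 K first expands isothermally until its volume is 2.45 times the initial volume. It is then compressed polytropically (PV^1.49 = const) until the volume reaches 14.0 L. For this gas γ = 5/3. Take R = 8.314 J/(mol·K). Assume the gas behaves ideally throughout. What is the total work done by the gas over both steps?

-17100 J

V₁ = nRT₁/P₁ = 2.45×8.314×395/220 = 36.6 L.
Step 1 — Isothermal: T stays 395 K; PV = const ⇒ V₂ = 89.6 L, P₂ = 89.8 kPa.
ΔU = 0 (ideal gas, T constant).
W = nRT ln(V₂/V₁) = 2.45×8.314×395×ln(2.45) = 7210 J.
Q = ΔU + W = 7210 J.
State after step 1: P = 89.8 kPa, V = 89.6 L, T = 395 K.
Step 2 — Polytropic n=1.49: T₂ = T₁(V₁/V₂)^(n−1) = 395×(6.40)^0.49 = 981 K; P₂ = P₁(V₁/V₂)^n = 1430 kPa.
W = (P₁V₁−P₂V₂)/(n−1) = (89.8×89.6−1430×14.0)/0.49 = -24400 J.
ΔU = nCvΔT = 2.45×12.5×(981−395) = 17900 J.
Q = ΔU + W = -6450 J.
Net over both steps: W = -17100 J, Q = 755 J, ΔU = 17900 J.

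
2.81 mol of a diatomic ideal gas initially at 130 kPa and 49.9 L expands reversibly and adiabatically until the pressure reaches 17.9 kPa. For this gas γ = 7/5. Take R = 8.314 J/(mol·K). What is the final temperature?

T₁ = P₁V₁/(nR) = 130×49.9/(2.81×8.314) = 278 K.
Adiabatic: T₂/T₁ = (P₂/P₁)^((γ−1)/γ) ⇒ T₂ = 278×(0.138)^0.286 = 158 K; V₂ = 206 L.

158 K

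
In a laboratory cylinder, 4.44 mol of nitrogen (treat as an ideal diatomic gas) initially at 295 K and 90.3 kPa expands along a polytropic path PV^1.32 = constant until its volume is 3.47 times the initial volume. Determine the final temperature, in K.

V₁ = nRT₁/P₁ = 4.44×8.314×295/90.3 = 121 L.
Polytropic n=1.32: T₂ = T₁(V₁/V₂)^(n−1) = 295×(0.288)^0.32 = 198 K; P₂ = P₁(V₁/V₂)^n = 17.5 kPa.

198 K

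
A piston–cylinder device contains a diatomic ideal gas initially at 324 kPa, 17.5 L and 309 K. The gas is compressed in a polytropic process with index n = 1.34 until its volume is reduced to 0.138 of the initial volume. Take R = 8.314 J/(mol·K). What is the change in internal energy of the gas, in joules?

n = P₁V₁/(RT₁) = 324×17.5/(8.314×309) = 2.21 mol.
Polytropic n=1.34: T₂ = T₁(V₁/V₂)^(n−1) = 309×(7.25)^0.34 = 606 K; P₂ = P₁(V₁/V₂)^n = 4600 kPa.
For an ideal gas ΔU = nCvΔT with Cv = (5/2)R = 20.8 J/(mol·K).
ΔU = 2.21×20.8×(606−309) = 13600 J.

13600 J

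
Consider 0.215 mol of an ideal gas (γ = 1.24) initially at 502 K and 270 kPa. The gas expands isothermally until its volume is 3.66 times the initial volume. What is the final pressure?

73.8 kPa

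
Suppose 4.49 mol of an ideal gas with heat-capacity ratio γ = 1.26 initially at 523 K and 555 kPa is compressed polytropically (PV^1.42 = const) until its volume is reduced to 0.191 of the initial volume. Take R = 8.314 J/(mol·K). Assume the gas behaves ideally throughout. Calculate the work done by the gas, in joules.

V₁ = nRT₁/P₁ = 4.49×8.314×523/555 = 35.2 L.
Polytropic n=1.42: T₂ = T₁(V₁/V₂)^(n−1) = 523×(5.24)^0.42 = 1050 K; P₂ = P₁(V₁/V₂)^n = 5820 kPa.
W = (P₁V₁−P₂V₂)/(n−1) = (555×35.2−5820×6.72)/0.42 = -46700 J.

-46700 J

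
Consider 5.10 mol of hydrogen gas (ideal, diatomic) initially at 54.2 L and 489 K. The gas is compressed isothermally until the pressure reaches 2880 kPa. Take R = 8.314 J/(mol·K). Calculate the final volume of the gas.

7.20 L

P₁ = nRT₁/V₁ = 5.10×8.314×489/54.2 = 383 kPa.
Isothermal: T stays 489 K; PV = const ⇒ V₂ = 7.20 L, P₂ = 2880 kPa.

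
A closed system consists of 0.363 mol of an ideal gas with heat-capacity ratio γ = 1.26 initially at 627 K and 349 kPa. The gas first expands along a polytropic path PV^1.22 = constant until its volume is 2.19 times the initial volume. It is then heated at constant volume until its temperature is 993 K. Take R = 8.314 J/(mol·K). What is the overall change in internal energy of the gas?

V₁ = nRT₁/P₁ = 0.363×8.314×627/349 = 5.42 L.
Step 1 — Polytropic n=1.22: T₂ = T₁(V₁/V₂)^(n−1) = 627×(0.457)^0.22 = 528 K; P₂ = P₁(V₁/V₂)^n = 134 kPa.
W = (P₁V₁−P₂V₂)/(n−1) = (349×5.42−134×11.9)/0.22 = 1360 J.
ΔU = nCvΔT = 0.363×32.0×(528−627) = -1150 J.
Q = ΔU + W = 210 J.
State after step 1: P = 134 kPa, V = 11.9 L, T = 528 K.
Step 2 — Isochoric: V stays 11.9 L; P/T = const ⇒ T₂ = 993 K, P₂ = 252 kPa.
W = 0 (no volume change).
ΔU = nCvΔT = 0.363×32.0×(993−528) = 5400 J.
Q = ΔU = 5400 J.
Net over both steps: W = 1360 J, Q = 5610 J, ΔU = 4250 J.

4250 J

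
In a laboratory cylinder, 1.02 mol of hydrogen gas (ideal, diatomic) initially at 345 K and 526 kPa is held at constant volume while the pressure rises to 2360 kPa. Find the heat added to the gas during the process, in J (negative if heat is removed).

25500 J

V₁ = nRT₁/P₁ = 1.02×8.314×345/526 = 5.56 L.
Isochoric: V stays 5.56 L; P/T = const ⇒ T₂ = 1550 K, P₂ = 2360 kPa.
W = 0 (no volume change).
ΔU = nCvΔT = 1.02×20.8×(1550−345) = 25500 J.
Q = ΔU = 25500 J.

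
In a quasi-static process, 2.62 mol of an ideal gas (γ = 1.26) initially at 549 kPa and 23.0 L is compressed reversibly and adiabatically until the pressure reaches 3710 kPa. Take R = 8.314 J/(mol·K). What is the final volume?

5.05 L

T₁ = P₁V₁/(nR) = 549×23.0/(2.62×8.314) = 580 K.
Adiabatic: T₂/T₁ = (P₂/P₁)^((γ−1)/γ) ⇒ T₂ = 580×(6.76)^0.206 = 860 K; V₂ = 5.05 L.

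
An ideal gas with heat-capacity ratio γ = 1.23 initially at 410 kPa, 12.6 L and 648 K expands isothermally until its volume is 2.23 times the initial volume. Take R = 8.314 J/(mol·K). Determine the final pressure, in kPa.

184 kPa

Isothermal: T stays 648 K; PV = const ⇒ V₂ = 28.1 L, P₂ = 184 kPa.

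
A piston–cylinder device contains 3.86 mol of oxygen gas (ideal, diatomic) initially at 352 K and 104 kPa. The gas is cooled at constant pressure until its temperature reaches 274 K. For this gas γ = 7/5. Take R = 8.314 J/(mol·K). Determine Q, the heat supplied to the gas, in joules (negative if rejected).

V₁ = nRT₁/P₁ = 3.86×8.314×352/104 = 109 L.
Isobaric: P stays 104 kPa; V/T = const ⇒ T₂ = 274 K, V₂ = 84.6 L.
W = PΔV = 104×(84.6−109) kPa·L = -2500 J.
ΔU = nCvΔT = 3.86×20.8×(274−352) = -6260 J.
Q = ΔU + W = nCpΔT = -8760 J.

-8760 J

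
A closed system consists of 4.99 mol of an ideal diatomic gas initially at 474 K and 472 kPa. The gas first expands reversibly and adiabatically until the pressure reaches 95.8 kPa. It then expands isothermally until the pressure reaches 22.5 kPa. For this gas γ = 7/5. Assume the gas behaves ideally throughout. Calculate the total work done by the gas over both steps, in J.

V₁ = nRT₁/P₁ = 4.99×8.314×474/472 = 41.7 L.
Step 1 — Adiabatic: T₂/T₁ = (P₂/P₁)^((γ−1)/γ) ⇒ T₂ = 474×(0.203)^0.286 = 301 K; V₂ = 130 L.
ΔU = nCvΔT = 4.99×20.8×(301−474) = -18000 J.
Q = 0 for an adiabatic process, so W = −ΔU = 18000 J.
State after step 1: P = 95.8 kPa, V = 130 L, T = 301 K.
Step 2 — Isothermal: T stays 301 K; PV = const ⇒ V₂ = 554 L, P₂ = 22.5 kPa.
ΔU = 0 (ideal gas, T constant).
W = nRT ln(V₂/V₁) = 4.99×8.314×301×ln(4.26) = 18100 J.
Q = ΔU + W = 18100 J.
Net over both steps: W = 36100 J, Q = 18100 J, ΔU = -18000 J.

36100 J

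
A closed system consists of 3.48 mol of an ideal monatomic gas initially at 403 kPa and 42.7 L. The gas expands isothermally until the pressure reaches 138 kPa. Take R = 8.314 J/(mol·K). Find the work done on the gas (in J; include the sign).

-18400 J

T₁ = P₁V₁/(nR) = 403×42.7/(3.48×8.314) = 595 K.
Isothermal: T stays 595 K; PV = const ⇒ V₂ = 125 L, P₂ = 138 kPa.
W = nRT ln(V₂/V₁) = 3.48×8.314×595×ln(2.92) = 18400 J.
Work done on the gas = −W_by = -18400 J.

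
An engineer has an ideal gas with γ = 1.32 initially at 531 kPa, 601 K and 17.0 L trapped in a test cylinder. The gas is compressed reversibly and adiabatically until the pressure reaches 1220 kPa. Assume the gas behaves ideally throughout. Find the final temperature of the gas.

735 K

Adiabatic: T₂/T₁ = (P₂/P₁)^((γ−1)/γ) ⇒ T₂ = 601×(2.30)^0.242 = 735 K; V₂ = 9.05 L.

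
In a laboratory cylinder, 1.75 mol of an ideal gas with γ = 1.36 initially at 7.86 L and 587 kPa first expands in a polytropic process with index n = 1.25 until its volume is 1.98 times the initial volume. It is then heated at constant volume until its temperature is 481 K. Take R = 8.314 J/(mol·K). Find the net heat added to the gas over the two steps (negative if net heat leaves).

9520 J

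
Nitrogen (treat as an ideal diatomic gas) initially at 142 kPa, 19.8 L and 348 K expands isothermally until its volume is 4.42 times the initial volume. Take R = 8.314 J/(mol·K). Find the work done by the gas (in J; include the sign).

4180 J

n = P₁V₁/(RT₁) = 142×19.8/(8.314×348) = 0.972 mol.
Isothermal: T stays 348 K; PV = const ⇒ V₂ = 87.5 L, P₂ = 32.1 kPa.
W = nRT ln(V₂/V₁) = 0.972×8.314×348×ln(4.42) = 4180 J.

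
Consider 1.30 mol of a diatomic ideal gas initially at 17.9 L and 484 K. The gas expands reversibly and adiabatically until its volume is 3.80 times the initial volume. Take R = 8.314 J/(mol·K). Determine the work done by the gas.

5410 J

P₁ = nRT₁/V₁ = 1.30×8.314×484/17.9 = 292 kPa.
Adiabatic: TV^(γ−1) = const ⇒ T₂ = 484×(0.263)^0.400 = 284 K; PV^γ = const ⇒ P₂ = 45.1 kPa.
ΔU = nCvΔT = 1.30×20.8×(284−484) = -5410 J.
Q = 0 for an adiabatic process, so W = −ΔU = 5410 J.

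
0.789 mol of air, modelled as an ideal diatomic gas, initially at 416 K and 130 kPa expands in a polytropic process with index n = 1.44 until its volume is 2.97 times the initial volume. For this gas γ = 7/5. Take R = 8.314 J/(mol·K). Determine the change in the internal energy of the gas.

-2600 J

V₁ = nRT₁/P₁ = 0.789×8.314×416/130 = 21.0 L.
Polytropic n=1.44: T₂ = T₁(V₁/V₂)^(n−1) = 416×(0.337)^0.44 = 258 K; P₂ = P₁(V₁/V₂)^n = 27.1 kPa.
For an ideal gas ΔU = nCvΔT with Cv = (5/2)R = 20.8 J/(mol·K).
ΔU = 0.789×20.8×(258−416) = -2600 J.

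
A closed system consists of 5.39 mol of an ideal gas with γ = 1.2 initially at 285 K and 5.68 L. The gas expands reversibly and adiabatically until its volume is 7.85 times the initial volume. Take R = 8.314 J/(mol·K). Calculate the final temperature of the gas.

189 K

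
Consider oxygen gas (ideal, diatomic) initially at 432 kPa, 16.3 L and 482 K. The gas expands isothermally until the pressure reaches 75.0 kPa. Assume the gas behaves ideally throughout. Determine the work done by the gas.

n = P₁V₁/(RT₁) = 432×16.3/(8.314×482) = 1.76 mol.
Isothermal: T stays 482 K; PV = const ⇒ V₂ = 93.9 L, P₂ = 75.0 kPa.
W = nRT ln(V₂/V₁) = 1.76×8.314×482×ln(5.76) = 12300 J.

12300 J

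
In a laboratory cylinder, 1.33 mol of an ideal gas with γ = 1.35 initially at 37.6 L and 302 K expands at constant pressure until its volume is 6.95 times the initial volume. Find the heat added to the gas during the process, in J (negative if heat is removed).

P₁ = nRT₁/V₁ = 1.33×8.314×302/37.6 = 88.8 kPa.
Isobaric: P stays 88.8 kPa; V/T = const ⇒ T₂ = 2100 K, V₂ = 261 L.
W = PΔV = 88.8×(261−37.6) kPa·L = 19900 J.
ΔU = nCvΔT = 1.33×23.8×(2100−302) = 56800 J.
Q = ΔU + W = nCpΔT = 76600 J.

76600 J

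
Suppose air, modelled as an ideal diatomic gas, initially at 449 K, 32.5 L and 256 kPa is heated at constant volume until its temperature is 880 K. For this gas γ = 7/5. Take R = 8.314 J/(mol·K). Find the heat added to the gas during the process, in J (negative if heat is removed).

n = P₁V₁/(RT₁) = 256×32.5/(8.314×449) = 2.23 mol.
Isochoric: V stays 32.5 L; P/T = const ⇒ T₂ = 880 K, P₂ = 502 kPa.
W = 0 (no volume change).
ΔU = nCvΔT = 2.23×20.8×(880−449) = 20000 J.
Q = ΔU = 20000 J.

20000 J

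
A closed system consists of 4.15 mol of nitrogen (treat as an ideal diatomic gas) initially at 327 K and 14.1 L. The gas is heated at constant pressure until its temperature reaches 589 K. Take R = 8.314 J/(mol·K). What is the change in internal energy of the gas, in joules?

22600 J

P₁ = nRT₁/V₁ = 4.15×8.314×327/14.1 = 800 kPa.
Isobaric: P stays 800 kPa; V/T = const ⇒ T₂ = 589 K, V₂ = 25.4 L.
For an ideal gas ΔU = nCvΔT with Cv = (5/2)R = 20.8 J/(mol·K).
ΔU = 4.15×20.8×(589−327) = 22600 J.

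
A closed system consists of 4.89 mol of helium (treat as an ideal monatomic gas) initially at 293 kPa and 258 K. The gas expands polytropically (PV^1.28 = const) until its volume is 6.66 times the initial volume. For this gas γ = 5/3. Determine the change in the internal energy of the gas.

-6480 J

V₁ = nRT₁/P₁ = 4.89×8.314×258/293 = 35.8 L.
Polytropic n=1.28: T₂ = T₁(V₁/V₂)^(n−1) = 258×(0.150)^0.28 = 152 K; P₂ = P₁(V₁/V₂)^n = 25.9 kPa.
For an ideal gas ΔU = nCvΔT with Cv = (3/2)R = 12.5 J/(mol·K).
ΔU = 4.89×12.5×(152−258) = -6480 J.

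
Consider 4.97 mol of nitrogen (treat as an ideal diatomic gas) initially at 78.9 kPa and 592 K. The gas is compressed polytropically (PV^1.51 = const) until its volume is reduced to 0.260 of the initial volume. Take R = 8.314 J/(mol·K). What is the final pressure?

603 kPa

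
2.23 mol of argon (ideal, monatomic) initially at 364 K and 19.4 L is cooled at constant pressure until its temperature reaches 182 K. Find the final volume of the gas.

9.70 L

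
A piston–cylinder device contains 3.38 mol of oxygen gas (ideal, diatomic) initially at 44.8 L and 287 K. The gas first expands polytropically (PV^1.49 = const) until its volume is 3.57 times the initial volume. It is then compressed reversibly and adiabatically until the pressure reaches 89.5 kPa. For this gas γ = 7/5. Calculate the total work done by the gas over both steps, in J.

3230 J

P₁ = nRT₁/V₁ = 3.38×8.314×287/44.8 = 180 kPa.
Step 1 — Polytropic n=1.49: T₂ = T₁(V₁/V₂)^(n−1) = 287×(0.280)^0.49 = 154 K; P₂ = P₁(V₁/V₂)^n = 27.0 kPa.
W = (P₁V₁−P₂V₂)/(n−1) = (180×44.8−27.0×160)/0.49 = 7640 J.
ΔU = nCvΔT = 3.38×20.8×(154−287) = -9350 J.
Q = ΔU + W = -1720 J.
State after step 1: P = 27.0 kPa, V = 160 L, T = 154 K.
Step 2 — Adiabatic: T₂/T₁ = (P₂/P₁)^((γ−1)/γ) ⇒ T₂ = 154×(3.31)^0.286 = 217 K; V₂ = 68.0 L.
ΔU = nCvΔT = 3.38×20.8×(217−154) = 4410 J.
Q = 0 for an adiabatic process, so W = −ΔU = -4410 J.
Net over both steps: W = 3230 J, Q = -1720 J, ΔU = -4950 J.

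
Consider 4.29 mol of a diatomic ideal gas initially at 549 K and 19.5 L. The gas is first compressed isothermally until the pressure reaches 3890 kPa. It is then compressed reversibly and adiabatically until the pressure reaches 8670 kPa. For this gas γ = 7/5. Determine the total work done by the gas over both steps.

-39100 J

P₁ = nRT₁/V₁ = 4.29×8.314×549/19.5 = 1000 kPa.
Step 1 — Isothermal: T stays 549 K; PV = const ⇒ V₂ = 5.03 L, P₂ = 3890 kPa.
ΔU = 0 (ideal gas, T constant).
W = nRT ln(V₂/V₁) = 4.29×8.314×549×ln(0.258) = -26500 J.
Q = ΔU + W = -26500 J.
State after step 1: P = 3890 kPa, V = 5.03 L, T = 549 K.
Step 2 — Adiabatic: T₂/T₁ = (P₂/P₁)^((γ−1)/γ) ⇒ T₂ = 549×(2.23)^0.286 = 690 K; V₂ = 2.84 L.
ΔU = nCvΔT = 4.29×20.8×(690−549) = 12600 J.
Q = 0 for an adiabatic process, so W = −ΔU = -12600 J.
Net over both steps: W = -39100 J, Q = -26500 J, ΔU = 12600 J.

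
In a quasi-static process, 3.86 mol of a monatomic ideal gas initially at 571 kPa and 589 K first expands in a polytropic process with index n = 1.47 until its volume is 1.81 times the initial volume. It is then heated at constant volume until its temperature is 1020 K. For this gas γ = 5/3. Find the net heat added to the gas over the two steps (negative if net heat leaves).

V₁ = nRT₁/P₁ = 3.86×8.314×589/571 = 33.1 L.
Step 1 — Polytropic n=1.47: T₂ = T₁(V₁/V₂)^(n−1) = 589×(0.552)^0.47 = 446 K; P₂ = P₁(V₁/V₂)^n = 239 kPa.
W = (P₁V₁−P₂V₂)/(n−1) = (571×33.1−239×59.9)/0.47 = 9790 J.
ΔU = nCvΔT = 3.86×12.5×(446−589) = -6900 J.
Q = ΔU + W = 2890 J.
State after step 1: P = 239 kPa, V = 59.9 L, T = 446 K.
Step 2 — Isochoric: V stays 59.9 L; P/T = const ⇒ T₂ = 1020 K, P₂ = 546 kPa.
W = 0 (no volume change).
ΔU = nCvΔT = 3.86×12.5×(1020−446) = 27600 J.
Q = ΔU = 27600 J.
Net over both steps: W = 9790 J, Q = 30500 J, ΔU = 20700 J.

30500 J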